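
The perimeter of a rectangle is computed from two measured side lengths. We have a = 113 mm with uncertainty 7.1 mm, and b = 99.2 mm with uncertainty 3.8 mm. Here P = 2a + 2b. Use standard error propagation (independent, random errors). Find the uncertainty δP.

16.1 mm

Each term contributes (cᵢ δxᵢ)² to (δP)²:
  (2·δa)² = 202;  (2·δb)² = 57.8
δP = √(259) = 16.1 mm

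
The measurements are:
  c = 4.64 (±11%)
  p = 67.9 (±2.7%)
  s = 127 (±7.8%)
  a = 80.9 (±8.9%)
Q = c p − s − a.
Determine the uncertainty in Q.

37.7

Let w = c·p = 315. δw/w = √((1·δc/c)² + (1·δp/p)²) = √(0.0121 + 0.000729) = 0.113, so δw = 35.7.
Q = w − s − a: δQ = √(δw² + δs² + δa²) = √(1270 + 98.1 + 51.8) = 37.7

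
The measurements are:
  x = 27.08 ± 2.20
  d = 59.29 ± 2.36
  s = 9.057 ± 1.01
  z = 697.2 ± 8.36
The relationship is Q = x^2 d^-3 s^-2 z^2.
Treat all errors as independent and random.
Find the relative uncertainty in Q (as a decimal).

0.302

Products/powers → add relative errors in quadrature, weighted by exponent:
  (2·δx/x)² = (2×0.0812)² = 0.0264;  (-3·δd/d)² = (-3×0.0398)² = 0.0143;  (-2·δs/s)² = (-2×0.112)² = 0.0497;  (2·δz/z)² = (2×0.0120)² = 0.000575
δQ/Q = √(0.0910) = 0.302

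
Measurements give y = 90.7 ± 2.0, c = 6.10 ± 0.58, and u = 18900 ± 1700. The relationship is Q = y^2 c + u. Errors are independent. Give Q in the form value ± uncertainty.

Let p = y^2·c = 50200. δp/p = √((2·δy/y)² + (1·δc/c)²) = √(0.00194 + 0.00904) = 0.105, so δp = 5260.
Q = p + u: δQ = √(δp² + δu²) = √(2.77e+07 + 2.89e+06) = 5530
Q = 69100.

69100 ± 5530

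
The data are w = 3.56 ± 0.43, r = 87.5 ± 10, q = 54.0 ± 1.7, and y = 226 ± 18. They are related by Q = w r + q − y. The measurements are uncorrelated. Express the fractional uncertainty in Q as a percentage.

Let p = w·r = 312. δp/p = √((1·δw/w)² + (1·δr/r)²) = √(0.0146 + 0.0131) = 0.166, so δp = 51.8.
Q = p + q − y: δQ = √(δp² + δq² + δy²) = √(2680 + 2.89 + 324) = 54.9
Q = 140, so δQ/Q = 54.9/140 = 0.393.

39.3%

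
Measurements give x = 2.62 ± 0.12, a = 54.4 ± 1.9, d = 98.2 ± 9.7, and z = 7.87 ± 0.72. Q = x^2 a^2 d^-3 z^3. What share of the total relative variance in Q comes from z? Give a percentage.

42.7%

(δQ/Q)² = (2·δx/x)² + (2·δa/a)² + (-3·δd/d)² + (3·δz/z)²
  x term: (2×0.0458)² = 0.00839
  a term: (2×0.0349)² = 0.00488
  d term: (-3×0.0988)² = 0.0878
  z term: (3×0.0915)² = 0.0753
Total = 0.176. Share from z = 0.0753/0.176 = 0.427.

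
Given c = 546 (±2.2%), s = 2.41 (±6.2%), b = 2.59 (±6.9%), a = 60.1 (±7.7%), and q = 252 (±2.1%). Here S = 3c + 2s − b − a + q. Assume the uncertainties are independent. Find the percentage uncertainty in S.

S is a linear combination, so absolute uncertainties add in quadrature:
  (3·δc)² = 1300;  (2·δs)² = 0.0893;  (δb)² = 0.0319;  (δa)² = 21.4;  (δq)² = 28.0
δS = √(1350) = 36.7
S = 1830, so δS/S = 36.7/1830 = 0.0200.

2.00%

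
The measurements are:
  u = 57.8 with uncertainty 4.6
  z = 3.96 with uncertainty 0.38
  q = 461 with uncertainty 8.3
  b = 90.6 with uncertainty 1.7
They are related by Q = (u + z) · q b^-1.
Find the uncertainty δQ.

24.9

Let w = u + z = 61.8. δw = √(δu² + δz²) = √(21.2 + 0.144) = 4.62, so δw/w = 0.0747.
Q is then a monomial in w, q, b:
δQ/Q = √((δw/w)² + (1·δq/q)² + (-1·δb/b)²) = √(0.00559 + 0.000324 + 0.000352) = 0.0791
Q = 314, so δQ = 0.0791 × 314 = 24.9.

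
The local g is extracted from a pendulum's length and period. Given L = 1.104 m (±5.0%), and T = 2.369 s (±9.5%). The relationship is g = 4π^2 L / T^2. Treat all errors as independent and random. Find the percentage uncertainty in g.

Each factor contributes (exponent × relative error)² to (δg/g)²:
  (1·δL/L)² = (1×0.0500)² = 0.00250;  (-2·δT/T)² = (-2×0.0950)² = 0.0361
δg/g = √(0.0386) = 0.196

19.6%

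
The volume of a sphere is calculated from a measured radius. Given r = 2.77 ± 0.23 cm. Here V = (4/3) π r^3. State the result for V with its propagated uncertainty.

V is a product of powers, so relative uncertainties combine in quadrature:
  (3·δr/r)² = (3×0.0830)² = 0.0620
δV/V = √(0.0620) = 0.249
V = 89.0 cm^3, so δV = 0.249 × 89.0 = 22.2 cm^3.

89.0 ± 22.2 cm^3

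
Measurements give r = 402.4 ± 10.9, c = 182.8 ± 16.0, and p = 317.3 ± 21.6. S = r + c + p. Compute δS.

Each term contributes (cᵢ δxᵢ)² to (δS)²:
  (δr)² = 119;  (δc)² = 256;  (δp)² = 467
δS = √(841) = 29.0

29.0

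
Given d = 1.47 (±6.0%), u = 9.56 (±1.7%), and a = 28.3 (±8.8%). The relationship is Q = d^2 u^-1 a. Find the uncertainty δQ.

0.958

Products/powers → add relative errors in quadrature, weighted by exponent:
  (2·δd/d)² = (2×0.0600)² = 0.0144;  (-1·δu/u)² = (-1×0.0170)² = 0.000289;  (1·δa/a)² = (1×0.0880)² = 0.00774
δQ/Q = √(0.0224) = 0.150
Q = 6.40, so δQ = 0.150 × 6.40 = 0.958.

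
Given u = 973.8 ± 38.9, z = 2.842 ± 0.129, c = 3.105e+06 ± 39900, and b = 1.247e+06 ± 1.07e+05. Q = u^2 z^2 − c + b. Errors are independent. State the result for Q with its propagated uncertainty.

(5.801 ± 0.933) × 10^6

Let p = u^2·z^2 = 7.659e+06. δp/p = √((2·δu/u)² + (2·δz/z)²) = √(0.00638 + 0.00824) = 0.121, so δp = 9.26e+05.
Q = p − c + b: δQ = √(δp² + δc² + δb²) = √(8.58e+11 + 1.59e+09 + 1.14e+10) = 9.33e+05
Q = 5.801e+06.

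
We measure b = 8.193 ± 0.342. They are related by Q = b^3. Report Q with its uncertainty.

550.0 ± 68.9

Since Q is a product/quotient, work with relative uncertainties:
  (3·δb/b)² = (3×0.0417)² = 0.0157
δQ/Q = √(0.0157) = 0.125
Q = 550.0, so δQ = 0.125 × 550.0 = 68.9.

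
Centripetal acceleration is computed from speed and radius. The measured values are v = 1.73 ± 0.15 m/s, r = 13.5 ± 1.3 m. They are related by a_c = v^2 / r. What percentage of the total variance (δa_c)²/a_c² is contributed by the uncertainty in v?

(δa_c/a_c)² = (2·δv/v)² + (-1·δr/r)²
  v term: (2×0.0867)² = 0.0301
  r term: (-1×0.0963)² = 0.00927
Total = 0.0393. Share from v = 0.0301/0.0393 = 0.764.

76.4%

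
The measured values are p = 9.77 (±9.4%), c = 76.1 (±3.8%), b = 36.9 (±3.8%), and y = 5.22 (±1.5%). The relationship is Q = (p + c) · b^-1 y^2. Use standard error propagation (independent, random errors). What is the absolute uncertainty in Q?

Let u = p + c = 85.9. δu = √(δp² + δc²) = √(0.843 + 8.36) = 3.03, so δu/u = 0.0353.
Q is then a monomial in u, b, y:
δQ/Q = √((δu/u)² + (-1·δb/b)² + (2·δy/y)²) = √(0.00125 + 0.00144 + 0.000900) = 0.0599
Q = 63.4, so δQ = 0.0599 × 63.4 = 3.80.

3.80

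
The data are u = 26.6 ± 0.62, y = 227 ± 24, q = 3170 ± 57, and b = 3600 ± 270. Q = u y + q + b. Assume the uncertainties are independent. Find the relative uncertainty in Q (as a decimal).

0.0554

Let p = u·y = 6040. δp/p = √((1·δu/u)² + (1·δy/y)²) = √(0.000543 + 0.0112) = 0.108, so δp = 654.
Q = p + q + b: δQ = √(δp² + δq² + δb²) = √(4.27e+05 + 3250 + 72900) = 710
Q = 12800, so δQ/Q = 710/12800 = 0.0554.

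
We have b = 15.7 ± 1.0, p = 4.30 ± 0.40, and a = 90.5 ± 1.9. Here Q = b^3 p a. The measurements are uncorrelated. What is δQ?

Relative error in a monomial: (δQ/Q)² = Σ (nᵢ · δxᵢ/xᵢ)².
  (3·δb/b)² = (3×0.0637)² = 0.0365;  (1·δp/p)² = (1×0.0930)² = 0.00865;  (1·δa/a)² = (1×0.0210)² = 0.000441
δQ/Q = √(0.0456) = 0.214
Q = 1.51e+06, so δQ = 0.214 × 1.51e+06 = 3.22e+05.

3.22e+05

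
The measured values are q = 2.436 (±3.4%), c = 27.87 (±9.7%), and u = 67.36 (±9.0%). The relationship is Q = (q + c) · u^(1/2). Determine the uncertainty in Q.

24.9

Let w = q + c = 30.31. δw = √(δq² + δc²) = √(0.00686 + 7.31) = 2.70, so δw/w = 0.0892.
Q is then a monomial in w, u:
δQ/Q = √((δw/w)² + (½·δu/u)²) = √(0.00796 + 0.00202) = 0.0999
Q = 248.7, so δQ = 0.0999 × 248.7 = 24.9.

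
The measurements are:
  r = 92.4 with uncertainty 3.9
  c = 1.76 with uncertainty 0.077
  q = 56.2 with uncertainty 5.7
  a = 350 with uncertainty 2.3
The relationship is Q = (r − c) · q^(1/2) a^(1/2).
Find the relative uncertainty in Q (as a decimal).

0.0666

Let u = r − c = 90.6. δu = √(δr² + δc²) = √(15.2 + 0.00593) = 3.90, so δu/u = 0.0430.
Q is then a monomial in u, q, a:
δQ/Q = √((δu/u)² + (½·δq/q)² + (½·δa/a)²) = √(0.00185 + 0.00257 + 1.08e-05) = 0.0666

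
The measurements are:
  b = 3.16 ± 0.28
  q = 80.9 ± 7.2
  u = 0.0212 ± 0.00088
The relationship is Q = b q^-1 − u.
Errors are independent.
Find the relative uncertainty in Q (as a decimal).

Let p = b·q^-1 = 0.0391. δp/p = √((1·δb/b)² + (-1·δq/q)²) = √(0.00785 + 0.00792) = 0.126, so δp = 0.00491.
Q = p − u: δQ = √(δp² + δu²) = √(2.41e-05 + 7.74e-07) = 0.00498
Q = 0.0179, so δQ/Q = 0.00498/0.0179 = 0.279.

0.279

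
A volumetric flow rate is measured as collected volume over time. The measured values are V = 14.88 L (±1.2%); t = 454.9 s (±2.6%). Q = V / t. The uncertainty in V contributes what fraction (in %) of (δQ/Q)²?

17.6%

(δQ/Q)² = (1·δV/V)² + (-1·δt/t)²
  V term: (1×0.0120)² = 0.000144
  t term: (-1×0.0260)² = 0.000676
Total = 0.000820. Share from V = 0.000144/0.000820 = 0.176.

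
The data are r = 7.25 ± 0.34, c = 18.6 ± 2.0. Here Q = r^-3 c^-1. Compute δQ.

Products/powers → add relative errors in quadrature, weighted by exponent:
  (-3·δr/r)² = (-3×0.0469)² = 0.0198;  (-1·δc/c)² = (-1×0.108)² = 0.0116
δQ/Q = √(0.0314) = 0.177
Q = 0.000141, so δQ = 0.177 × 0.000141 = 2.5e-05.

2.5e-05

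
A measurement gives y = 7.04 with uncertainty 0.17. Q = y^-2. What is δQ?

0.000974

Q ∝ y^-2, so δQ/Q = |-2| · δy/y = 2 × 0.0241 = 0.0483.
Q = 0.0202, so δQ = 0.0483 × 0.0202 = 0.000974.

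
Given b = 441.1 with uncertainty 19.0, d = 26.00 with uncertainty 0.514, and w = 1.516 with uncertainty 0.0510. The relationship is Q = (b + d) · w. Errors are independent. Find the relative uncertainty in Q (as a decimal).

0.0528

Let u = b + d = 467.1. δu = √(δb² + δd²) = √(361 + 0.264) = 19.0, so δu/u = 0.0407.
Q is then a monomial in u, w:
δQ/Q = √((δu/u)² + (1·δw/w)²) = √(0.00166 + 0.00113) = 0.0528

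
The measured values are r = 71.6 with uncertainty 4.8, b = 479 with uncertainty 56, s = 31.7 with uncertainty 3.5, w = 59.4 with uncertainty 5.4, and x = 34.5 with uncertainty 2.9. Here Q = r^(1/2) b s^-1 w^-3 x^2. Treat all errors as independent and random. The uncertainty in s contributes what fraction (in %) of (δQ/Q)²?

9.40%

(δQ/Q)² = (½·δr/r)² + (1·δb/b)² + (-1·δs/s)² + (-3·δw/w)² + (2·δx/x)²
  r term: (0.5×0.0670)² = 0.00112
  b term: (1×0.117)² = 0.0137
  s term: (-1×0.110)² = 0.0122
  w term: (-3×0.0909)² = 0.0744
  x term: (2×0.0841)² = 0.0283
Total = 0.130. Share from s = 0.0122/0.130 = 0.0940.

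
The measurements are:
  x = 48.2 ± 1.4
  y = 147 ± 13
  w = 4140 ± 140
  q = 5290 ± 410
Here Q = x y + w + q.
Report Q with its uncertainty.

Let p = x·y = 7090. δp/p = √((1·δx/x)² + (1·δy/y)²) = √(0.000844 + 0.00782) = 0.0931, so δp = 660.
Q = p + w + q: δQ = √(δp² + δw² + δq²) = √(4.35e+05 + 19600 + 1.68e+05) = 789
Q = 16500.

16500 ± 789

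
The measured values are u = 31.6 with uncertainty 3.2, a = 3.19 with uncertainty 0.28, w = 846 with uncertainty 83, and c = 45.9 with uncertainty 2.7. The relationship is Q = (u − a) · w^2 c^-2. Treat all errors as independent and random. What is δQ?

2460

Let h = u − a = 28.4. δh = √(δu² + δa²) = √(10.2 + 0.0784) = 3.21, so δh/h = 0.113.
Q is then a monomial in h, w, c:
δQ/Q = √((δh/h)² + (2·δw/w)² + (-2·δc/c)²) = √(0.0128 + 0.0385 + 0.0138) = 0.255
Q = 9650, so δQ = 0.255 × 9650 = 2460.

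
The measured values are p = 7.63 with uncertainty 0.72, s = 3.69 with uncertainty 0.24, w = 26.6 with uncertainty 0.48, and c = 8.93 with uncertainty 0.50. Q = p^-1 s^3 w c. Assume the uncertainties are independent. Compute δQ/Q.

Q is a product of powers, so relative uncertainties combine in quadrature:
  (-1·δp/p)² = (-1×0.0944)² = 0.00890;  (3·δs/s)² = (3×0.0650)² = 0.0381;  (1·δw/w)² = (1×0.0180)² = 0.000326;  (1·δc/c)² = (1×0.0560)² = 0.00313
δQ/Q = √(0.0504) = 0.225

0.225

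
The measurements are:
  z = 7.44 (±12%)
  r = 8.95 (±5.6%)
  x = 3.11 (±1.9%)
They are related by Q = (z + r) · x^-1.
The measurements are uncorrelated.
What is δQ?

Let u = z + r = 16.4. δu = √(δz² + δr²) = √(0.797 + 0.251) = 1.02, so δu/u = 0.0625.
Q is then a monomial in u, x:
δQ/Q = √((δu/u)² + (-1·δx/x)²) = √(0.00390 + 0.000361) = 0.0653
Q = 5.27, so δQ = 0.0653 × 5.27 = 0.344.

0.344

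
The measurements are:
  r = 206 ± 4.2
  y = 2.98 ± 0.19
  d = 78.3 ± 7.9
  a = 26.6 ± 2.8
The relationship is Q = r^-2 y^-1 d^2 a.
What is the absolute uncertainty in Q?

0.309

Relative error in a monomial: (δQ/Q)² = Σ (nᵢ · δxᵢ/xᵢ)².
  (-2·δr/r)² = (-2×0.0204)² = 0.00166;  (-1·δy/y)² = (-1×0.0638)² = 0.00407;  (2·δd/d)² = (2×0.101)² = 0.0407;  (1·δa/a)² = (1×0.105)² = 0.0111
δQ/Q = √(0.0575) = 0.240
Q = 1.29, so δQ = 0.240 × 1.29 = 0.309.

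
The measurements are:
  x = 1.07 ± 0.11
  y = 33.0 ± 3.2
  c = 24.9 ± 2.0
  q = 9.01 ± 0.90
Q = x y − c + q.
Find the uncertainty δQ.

Let p = x·y = 35.3. δp/p = √((1·δx/x)² + (1·δy/y)²) = √(0.0106 + 0.00940) = 0.141, so δp = 4.99.
Q = p − c + q: δQ = √(δp² + δc² + δq²) = √(24.9 + 4.00 + 0.810) = 5.45

5.45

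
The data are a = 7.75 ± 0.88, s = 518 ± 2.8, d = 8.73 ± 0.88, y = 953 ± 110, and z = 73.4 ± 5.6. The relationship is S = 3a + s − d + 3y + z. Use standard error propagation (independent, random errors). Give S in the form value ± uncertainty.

For a sum/difference, combine absolute errors in quadrature:
  (3·δa)² = 6.97;  (δs)² = 7.84;  (δd)² = 0.774;  (3·δy)² = 1.09e+05;  (δz)² = 31.4
δS = √(1.09e+05) = 330
S = 3460.

3460 ± 330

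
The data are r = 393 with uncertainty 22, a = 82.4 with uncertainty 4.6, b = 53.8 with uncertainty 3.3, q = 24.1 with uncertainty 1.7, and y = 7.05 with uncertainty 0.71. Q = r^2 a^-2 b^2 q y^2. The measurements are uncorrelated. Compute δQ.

Since Q is a product/quotient, work with relative uncertainties:
  (2·δr/r)² = (2×0.0560)² = 0.0125;  (-2·δa/a)² = (-2×0.0558)² = 0.0125;  (2·δb/b)² = (2×0.0613)² = 0.0150;  (1·δq/q)² = (1×0.0705)² = 0.00498;  (2·δy/y)² = (2×0.101)² = 0.0406
δQ/Q = √(0.0856) = 0.293
Q = 7.89e+07, so δQ = 0.293 × 7.89e+07 = 2.31e+07.

2.31e+07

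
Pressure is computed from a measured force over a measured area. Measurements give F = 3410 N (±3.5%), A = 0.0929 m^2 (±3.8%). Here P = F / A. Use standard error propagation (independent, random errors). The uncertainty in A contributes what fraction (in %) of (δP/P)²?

(δP/P)² = (1·δF/F)² + (-1·δA/A)²
  F term: (1×0.0350)² = 0.00123
  A term: (-1×0.0380)² = 0.00144
Total = 0.00267. Share from A = 0.00144/0.00267 = 0.541.

54.1%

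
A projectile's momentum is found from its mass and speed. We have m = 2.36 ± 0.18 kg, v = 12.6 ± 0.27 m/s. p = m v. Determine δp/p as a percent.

Products/powers → add relative errors in quadrature, weighted by exponent:
  (1·δm/m)² = (1×0.0763)² = 0.00582;  (1·δv/v)² = (1×0.0214)² = 0.000459
δp/p = √(0.00628) = 0.0792

7.92%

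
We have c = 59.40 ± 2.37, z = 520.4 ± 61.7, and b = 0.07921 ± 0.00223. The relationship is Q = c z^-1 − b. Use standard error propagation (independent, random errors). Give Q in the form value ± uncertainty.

0.03493 ± 0.0145

Let p = c·z^-1 = 0.1141. δp/p = √((1·δc/c)² + (-1·δz/z)²) = √(0.00159 + 0.0141) = 0.125, so δp = 0.0143.
Q = p − b: δQ = √(δp² + δb²) = √(0.000204 + 4.97e-06) = 0.0145
Q = 0.03493.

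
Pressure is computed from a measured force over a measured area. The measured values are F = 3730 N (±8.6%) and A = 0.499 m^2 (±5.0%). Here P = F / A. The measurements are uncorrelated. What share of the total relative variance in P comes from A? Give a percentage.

(δP/P)² = (1·δF/F)² + (-1·δA/A)²
  F term: (1×0.0860)² = 0.00740
  A term: (-1×0.0500)² = 0.00250
Total = 0.00990. Share from A = 0.00250/0.00990 = 0.253.

25.3%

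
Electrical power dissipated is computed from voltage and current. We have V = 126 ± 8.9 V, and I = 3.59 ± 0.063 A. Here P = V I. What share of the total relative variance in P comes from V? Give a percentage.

(δP/P)² = (1·δV/V)² + (1·δI/I)²
  V term: (1×0.0706)² = 0.00499
  I term: (1×0.0175)² = 0.000308
Total = 0.00530. Share from V = 0.00499/0.00530 = 0.942.

94.2%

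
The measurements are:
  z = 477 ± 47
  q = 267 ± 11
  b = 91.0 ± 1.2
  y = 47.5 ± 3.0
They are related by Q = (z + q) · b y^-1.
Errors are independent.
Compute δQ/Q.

0.0915

Let u = z + q = 744. δu = √(δz² + δq²) = √(2210 + 121) = 48.3, so δu/u = 0.0649.
Q is then a monomial in u, b, y:
δQ/Q = √((δu/u)² + (1·δb/b)² + (-1·δy/y)²) = √(0.00421 + 0.000174 + 0.00399) = 0.0915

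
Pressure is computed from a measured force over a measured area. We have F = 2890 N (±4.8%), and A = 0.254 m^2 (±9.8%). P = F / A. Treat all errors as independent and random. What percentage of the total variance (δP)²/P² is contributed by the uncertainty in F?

(δP/P)² = (1·δF/F)² + (-1·δA/A)²
  F term: (1×0.0480)² = 0.00230
  A term: (-1×0.0980)² = 0.00960
Total = 0.0119. Share from F = 0.00230/0.0119 = 0.193.

19.3%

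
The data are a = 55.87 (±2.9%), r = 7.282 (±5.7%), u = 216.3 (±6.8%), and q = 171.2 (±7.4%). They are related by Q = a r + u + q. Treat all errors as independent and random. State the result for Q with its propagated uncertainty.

794.3 ± 32.5

Let p = a·r = 406.8. δp/p = √((1·δa/a)² + (1·δr/r)²) = √(0.000841 + 0.00325) = 0.0640, so δp = 26.0.
Q = p + u + q: δQ = √(δp² + δu² + δq²) = √(677 + 216 + 160) = 32.5
Q = 794.3.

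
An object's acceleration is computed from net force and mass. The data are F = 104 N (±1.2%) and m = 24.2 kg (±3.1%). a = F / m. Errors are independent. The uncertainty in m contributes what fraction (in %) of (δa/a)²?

(δa/a)² = (1·δF/F)² + (-1·δm/m)²
  F term: (1×0.0120)² = 0.000144
  m term: (-1×0.0310)² = 0.000961
Total = 0.00110. Share from m = 0.000961/0.00110 = 0.870.

87.0%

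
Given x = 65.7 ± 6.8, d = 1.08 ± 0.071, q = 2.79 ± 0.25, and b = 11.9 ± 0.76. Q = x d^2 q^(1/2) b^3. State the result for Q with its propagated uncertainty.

For a monomial Q ∝ x, d^2, q^(1/2), b^3, fractional errors add in quadrature:
  (1·δx/x)² = (1×0.104)² = 0.0107;  (2·δd/d)² = (2×0.0657)² = 0.0173;  (½·δq/q)² = (0.5×0.0896)² = 0.00201;  (3·δb/b)² = (3×0.0639)² = 0.0367
δQ/Q = √(0.0667) = 0.258
Q = 2.16e+05, so δQ = 0.258 × 2.16e+05 = 55700.

(2.16 ± 0.557) × 10^5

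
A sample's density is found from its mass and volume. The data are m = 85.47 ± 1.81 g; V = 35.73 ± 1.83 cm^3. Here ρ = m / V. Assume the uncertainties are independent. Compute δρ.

Products/powers → add relative errors in quadrature, weighted by exponent:
  (1·δm/m)² = (1×0.0212)² = 0.000448;  (-1·δV/V)² = (-1×0.0512)² = 0.00262
δρ/ρ = √(0.00307) = 0.0554
ρ = 2.392 g/cm^3, so δρ = 0.0554 × 2.392 = 0.133 g/cm^3.

0.133 g/cm^3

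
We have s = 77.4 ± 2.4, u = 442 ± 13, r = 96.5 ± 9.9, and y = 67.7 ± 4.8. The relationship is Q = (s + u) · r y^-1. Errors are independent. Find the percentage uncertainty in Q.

Let w = s + u = 519. δw = √(δs² + δu²) = √(5.76 + 169) = 13.2, so δw/w = 0.0255.
Q is then a monomial in w, r, y:
δQ/Q = √((δw/w)² + (1·δr/r)² + (-1·δy/y)²) = √(0.000648 + 0.0105 + 0.00503) = 0.127

12.7%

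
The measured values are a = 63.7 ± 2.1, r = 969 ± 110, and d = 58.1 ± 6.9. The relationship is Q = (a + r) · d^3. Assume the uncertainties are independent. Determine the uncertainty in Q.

Let u = a + r = 1030. δu = √(δa² + δr²) = √(4.41 + 12100) = 110, so δu/u = 0.107.
Q is then a monomial in u, d:
δQ/Q = √((δu/u)² + (3·δd/d)²) = √(0.0113 + 0.127) = 0.372
Q = 2.03e+08, so δQ = 0.372 × 2.03e+08 = 7.53e+07.

7.53e+07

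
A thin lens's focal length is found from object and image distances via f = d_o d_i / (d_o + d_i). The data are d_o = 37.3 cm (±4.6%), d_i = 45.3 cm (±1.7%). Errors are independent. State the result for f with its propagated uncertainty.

20.5 ± 0.539 cm

∂f/∂d_o = (d_i/(d_o+d_i))² = 0.301;  ∂f/∂d_i = (d_o/(d_o+d_i))² = 0.204
δf = √((∂f/∂d_o · δd_o)² + (∂f/∂d_i · δd_i)²) = √(0.266 + 0.0247) = 0.539 cm
f = 20.5 cm.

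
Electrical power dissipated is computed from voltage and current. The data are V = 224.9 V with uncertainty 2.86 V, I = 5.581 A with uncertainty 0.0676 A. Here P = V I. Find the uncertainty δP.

22.0 W

Since P is a product/quotient, work with relative uncertainties:
  (1·δV/V)² = (1×0.0127)² = 0.000162;  (1·δI/I)² = (1×0.0121)² = 0.000147
δP/P = √(0.000308) = 0.0176
P = 1255 W, so δP = 0.0176 × 1255 = 22.0 W.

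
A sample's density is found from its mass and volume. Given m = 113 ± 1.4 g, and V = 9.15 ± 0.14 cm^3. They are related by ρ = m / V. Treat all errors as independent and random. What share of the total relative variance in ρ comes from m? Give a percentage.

39.6%

(δρ/ρ)² = (1·δm/m)² + (-1·δV/V)²
  m term: (1×0.0124)² = 0.000153
  V term: (-1×0.0153)² = 0.000234
Total = 0.000388. Share from m = 0.000153/0.000388 = 0.396.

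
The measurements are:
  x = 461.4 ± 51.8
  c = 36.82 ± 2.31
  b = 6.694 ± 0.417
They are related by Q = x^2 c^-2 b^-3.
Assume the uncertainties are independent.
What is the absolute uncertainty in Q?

0.166

Each factor contributes (exponent × relative error)² to (δQ/Q)²:
  (2·δx/x)² = (2×0.112)² = 0.0504;  (-2·δc/c)² = (-2×0.0627)² = 0.0157;  (-3·δb/b)² = (-3×0.0623)² = 0.0349
δQ/Q = √(0.101) = 0.318
Q = 0.5235, so δQ = 0.318 × 0.5235 = 0.166.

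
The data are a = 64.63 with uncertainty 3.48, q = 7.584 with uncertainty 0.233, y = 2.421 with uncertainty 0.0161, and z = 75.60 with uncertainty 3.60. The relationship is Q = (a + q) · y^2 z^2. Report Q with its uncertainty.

(2.419 ± 0.260) × 10^6

Let u = a + q = 72.21. δu = √(δa² + δq²) = √(12.1 + 0.0543) = 3.49, so δu/u = 0.0483.
Q is then a monomial in u, y, z:
δQ/Q = √((δu/u)² + (2·δy/y)² + (2·δz/z)²) = √(0.00233 + 0.000177 + 0.00907) = 0.108
Q = 2.419e+06, so δQ = 0.108 × 2.419e+06 = 2.6e+05.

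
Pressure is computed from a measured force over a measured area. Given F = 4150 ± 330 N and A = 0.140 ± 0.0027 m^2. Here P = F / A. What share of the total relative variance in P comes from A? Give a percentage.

(δP/P)² = (1·δF/F)² + (-1·δA/A)²
  F term: (1×0.0795)² = 0.00632
  A term: (-1×0.0193)² = 0.000372
Total = 0.00670. Share from A = 0.000372/0.00670 = 0.0556.

5.56%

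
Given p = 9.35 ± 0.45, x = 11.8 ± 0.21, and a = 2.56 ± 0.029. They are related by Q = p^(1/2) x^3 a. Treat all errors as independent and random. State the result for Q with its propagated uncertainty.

Products/powers → add relative errors in quadrature, weighted by exponent:
  (½·δp/p)² = (0.5×0.0481)² = 0.000579;  (3·δx/x)² = (3×0.0178)² = 0.00285;  (1·δa/a)² = (1×0.0113)² = 0.000128
δQ/Q = √(0.00356) = 0.0596
Q = 12900, so δQ = 0.0596 × 12900 = 767.

12900 ± 767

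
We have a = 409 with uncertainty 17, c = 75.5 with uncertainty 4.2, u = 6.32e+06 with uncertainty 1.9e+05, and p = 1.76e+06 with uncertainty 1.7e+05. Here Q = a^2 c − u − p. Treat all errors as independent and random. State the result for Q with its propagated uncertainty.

(4.55 ± 1.29) × 10^6

Let w = a^2·c = 1.26e+07. δw/w = √((2·δa/a)² + (1·δc/c)²) = √(0.00691 + 0.00309) = 0.100, so δw = 1.26e+06.
Q = w − u − p: δQ = √(δw² + δu² + δp²) = √(1.6e+12 + 3.61e+10 + 2.89e+10) = 1.29e+06
Q = 4.55e+06.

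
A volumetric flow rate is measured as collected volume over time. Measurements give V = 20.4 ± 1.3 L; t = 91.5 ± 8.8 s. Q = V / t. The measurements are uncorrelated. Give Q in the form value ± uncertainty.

Since Q is a product/quotient, work with relative uncertainties:
  (1·δV/V)² = (1×0.0637)² = 0.00406;  (-1·δt/t)² = (-1×0.0962)² = 0.00925
δQ/Q = √(0.0133) = 0.115
Q = 0.223 L/s, so δQ = 0.115 × 0.223 = 0.0257 L/s.

0.223 ± 0.0257 L/s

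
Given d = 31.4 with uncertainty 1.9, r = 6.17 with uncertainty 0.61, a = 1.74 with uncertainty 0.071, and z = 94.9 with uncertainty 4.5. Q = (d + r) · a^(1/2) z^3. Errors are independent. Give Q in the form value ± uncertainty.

(4.24 ± 0.649) × 10^7

Let u = d + r = 37.6. δu = √(δd² + δr²) = √(3.61 + 0.372) = 2.00, so δu/u = 0.0531.
Q is then a monomial in u, a, z:
δQ/Q = √((δu/u)² + (½·δa/a)² + (3·δz/z)²) = √(0.00282 + 0.000416 + 0.0202) = 0.153
Q = 4.24e+07, so δQ = 0.153 × 4.24e+07 = 6.49e+06.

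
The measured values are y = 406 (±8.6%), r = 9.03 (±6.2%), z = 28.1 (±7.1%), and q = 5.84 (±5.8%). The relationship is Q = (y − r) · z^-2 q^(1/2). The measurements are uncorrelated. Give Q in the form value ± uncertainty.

1.21 ± 0.206

Let u = y − r = 397. δu = √(δy² + δr²) = √(1220 + 0.313) = 34.9, so δu/u = 0.0880.
Q is then a monomial in u, z, q:
δQ/Q = √((δu/u)² + (-2·δz/z)² + (½·δq/q)²) = √(0.00774 + 0.0202 + 0.000841) = 0.170
Q = 1.21, so δQ = 0.170 × 1.21 = 0.206.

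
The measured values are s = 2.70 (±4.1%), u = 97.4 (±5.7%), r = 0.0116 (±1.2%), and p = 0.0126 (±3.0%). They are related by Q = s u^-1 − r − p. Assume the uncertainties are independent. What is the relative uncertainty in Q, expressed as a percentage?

56.5%

Let w = s·u^-1 = 0.0277. δw/w = √((1·δs/s)² + (-1·δu/u)²) = √(0.00168 + 0.00325) = 0.0702, so δw = 0.00195.
Q = w − r − p: δQ = √(δw² + δr² + δp²) = √(3.79e-06 + 1.94e-08 + 1.43e-07) = 0.00199
Q = 0.00352, so δQ/Q = 0.00199/0.00352 = 0.565.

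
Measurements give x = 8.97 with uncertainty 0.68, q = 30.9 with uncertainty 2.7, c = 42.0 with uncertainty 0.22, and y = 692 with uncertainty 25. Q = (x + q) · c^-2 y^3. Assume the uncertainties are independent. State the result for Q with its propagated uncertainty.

Let u = x + q = 39.9. δu = √(δx² + δq²) = √(0.462 + 7.29) = 2.78, so δu/u = 0.0698.
Q is then a monomial in u, c, y:
δQ/Q = √((δu/u)² + (-2·δc/c)² + (3·δy/y)²) = √(0.00488 + 0.000110 + 0.0117) = 0.129
Q = 7.49e+06, so δQ = 0.129 × 7.49e+06 = 9.69e+05.

(7.49 ± 0.969) × 10^6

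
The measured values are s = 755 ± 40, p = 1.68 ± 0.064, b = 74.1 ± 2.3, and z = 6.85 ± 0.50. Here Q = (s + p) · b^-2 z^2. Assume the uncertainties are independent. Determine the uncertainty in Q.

1.08

Let u = s + p = 757. δu = √(δs² + δp²) = √(1600 + 0.00410) = 40.0, so δu/u = 0.0529.
Q is then a monomial in u, b, z:
δQ/Q = √((δu/u)² + (-2·δb/b)² + (2·δz/z)²) = √(0.00279 + 0.00385 + 0.0213) = 0.167
Q = 6.47, so δQ = 0.167 × 6.47 = 1.08.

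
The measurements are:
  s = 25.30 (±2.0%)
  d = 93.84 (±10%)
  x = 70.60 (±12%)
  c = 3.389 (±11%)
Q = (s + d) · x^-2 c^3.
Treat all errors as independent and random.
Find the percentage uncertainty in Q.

41.6%

Let u = s + d = 119.1. δu = √(δs² + δd²) = √(0.256 + 88.1) = 9.40, so δu/u = 0.0789.
Q is then a monomial in u, x, c:
δQ/Q = √((δu/u)² + (-2·δx/x)² + (3·δc/c)²) = √(0.00622 + 0.0576 + 0.109) = 0.416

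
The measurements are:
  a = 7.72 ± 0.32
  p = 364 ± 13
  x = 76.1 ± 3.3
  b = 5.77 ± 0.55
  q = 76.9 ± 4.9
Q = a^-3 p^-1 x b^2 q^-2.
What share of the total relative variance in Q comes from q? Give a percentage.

(δQ/Q)² = (-3·δa/a)² + (-1·δp/p)² + (1·δx/x)² + (2·δb/b)² + (-2·δq/q)²
  a term: (-3×0.0415)² = 0.0155
  p term: (-1×0.0357)² = 0.00128
  x term: (1×0.0434)² = 0.00188
  b term: (2×0.0953)² = 0.0363
  q term: (-2×0.0637)² = 0.0162
Total = 0.0712. Share from q = 0.0162/0.0712 = 0.228.

22.8%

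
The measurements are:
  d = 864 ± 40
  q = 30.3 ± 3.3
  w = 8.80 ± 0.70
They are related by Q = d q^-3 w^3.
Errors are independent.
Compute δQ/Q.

For a monomial Q ∝ d, q^-3, w^3, fractional errors add in quadrature:
  (1·δd/d)² = (1×0.0463)² = 0.00214;  (-3·δq/q)² = (-3×0.109)² = 0.107;  (3·δw/w)² = (3×0.0795)² = 0.0569
δQ/Q = √(0.166) = 0.407

0.407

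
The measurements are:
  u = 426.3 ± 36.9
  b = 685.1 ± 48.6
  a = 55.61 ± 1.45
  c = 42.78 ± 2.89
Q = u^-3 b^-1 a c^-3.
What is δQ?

4.52e-15

Since Q is a product/quotient, work with relative uncertainties:
  (-3·δu/u)² = (-3×0.0866)² = 0.0674;  (-1·δb/b)² = (-1×0.0709)² = 0.00503;  (1·δa/a)² = (1×0.0261)² = 0.000680;  (-3·δc/c)² = (-3×0.0676)² = 0.0411
δQ/Q = √(0.114) = 0.338
Q = 1.338e-14, so δQ = 0.338 × 1.338e-14 = 4.52e-15.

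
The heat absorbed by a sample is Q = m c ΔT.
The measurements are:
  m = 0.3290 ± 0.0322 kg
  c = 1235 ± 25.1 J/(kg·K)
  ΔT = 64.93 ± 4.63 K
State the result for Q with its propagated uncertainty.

26380 ± 3240 J

Each factor contributes (exponent × relative error)² to (δQ/Q)²:
  (1·δm/m)² = (1×0.0979)² = 0.00958;  (1·δc/c)² = (1×0.0203)² = 0.000413;  (1·δΔT/ΔT)² = (1×0.0713)² = 0.00508
δQ/Q = √(0.0151) = 0.123
Q = 26380 J, so δQ = 0.123 × 26380 = 3240 J.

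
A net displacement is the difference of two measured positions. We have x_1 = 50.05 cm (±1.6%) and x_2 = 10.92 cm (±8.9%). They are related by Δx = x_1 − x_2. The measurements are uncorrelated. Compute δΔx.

1.26 cm

Sums and differences: (δΔx)² = Σ (cᵢ δxᵢ)².
  (δx_1)² = 0.641;  (δx_2)² = 0.945
δΔx = √(1.59) = 1.26 cm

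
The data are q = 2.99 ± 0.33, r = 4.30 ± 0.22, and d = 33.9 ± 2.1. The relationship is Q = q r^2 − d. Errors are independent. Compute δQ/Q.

Let p = q·r^2 = 55.3. δp/p = √((1·δq/q)² + (2·δr/r)²) = √(0.0122 + 0.0105) = 0.151, so δp = 8.32.
Q = p − d: δQ = √(δp² + δd²) = √(69.2 + 4.41) = 8.58
Q = 21.4, so δQ/Q = 8.58/21.4 = 0.401.

0.401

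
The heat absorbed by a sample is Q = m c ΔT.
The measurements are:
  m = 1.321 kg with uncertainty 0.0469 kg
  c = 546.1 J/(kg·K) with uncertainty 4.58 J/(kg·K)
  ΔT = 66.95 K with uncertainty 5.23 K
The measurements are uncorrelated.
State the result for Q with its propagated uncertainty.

48300 ± 4160 J

Products/powers → add relative errors in quadrature, weighted by exponent:
  (1·δm/m)² = (1×0.0355)² = 0.00126;  (1·δc/c)² = (1×0.00839)² = 7.03e-05;  (1·δΔT/ΔT)² = (1×0.0781)² = 0.00610
δQ/Q = √(0.00743) = 0.0862
Q = 48300 J, so δQ = 0.0862 × 48300 = 4160 J.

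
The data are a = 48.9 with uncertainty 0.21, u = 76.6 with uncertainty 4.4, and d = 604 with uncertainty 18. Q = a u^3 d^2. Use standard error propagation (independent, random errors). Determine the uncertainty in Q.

Since Q is a product/quotient, work with relative uncertainties:
  (1·δa/a)² = (1×0.00429)² = 1.84e-05;  (3·δu/u)² = (3×0.0574)² = 0.0297;  (2·δd/d)² = (2×0.0298)² = 0.00355
δQ/Q = √(0.0333) = 0.182
Q = 8.02e+12, so δQ = 0.182 × 8.02e+12 = 1.46e+12.

1.46e+12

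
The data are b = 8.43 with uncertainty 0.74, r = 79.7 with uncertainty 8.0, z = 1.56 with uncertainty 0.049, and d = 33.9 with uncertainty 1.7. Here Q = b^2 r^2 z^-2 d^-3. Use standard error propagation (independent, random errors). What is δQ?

1.49

Since Q is a product/quotient, work with relative uncertainties:
  (2·δb/b)² = (2×0.0878)² = 0.0308;  (2·δr/r)² = (2×0.100)² = 0.0403;  (-2·δz/z)² = (-2×0.0314)² = 0.00395;  (-3·δd/d)² = (-3×0.0501)² = 0.0226
δQ/Q = √(0.0977) = 0.313
Q = 4.76, so δQ = 0.313 × 4.76 = 1.49.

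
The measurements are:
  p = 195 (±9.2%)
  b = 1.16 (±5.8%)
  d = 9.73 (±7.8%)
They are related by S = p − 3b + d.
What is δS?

Each term contributes (cᵢ δxᵢ)² to (δS)²:
  (δp)² = 322;  (3·δb)² = 0.0407;  (δd)² = 0.576
δS = √(322) = 18.0

18.0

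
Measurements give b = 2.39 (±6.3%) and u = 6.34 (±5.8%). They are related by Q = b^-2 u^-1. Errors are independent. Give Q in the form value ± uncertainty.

For a monomial Q ∝ b^-2, u^-1, fractional errors add in quadrature:
  (-2·δb/b)² = (-2×0.0630)² = 0.0159;  (-1·δu/u)² = (-1×0.0580)² = 0.00336
δQ/Q = √(0.0192) = 0.139
Q = 0.0276, so δQ = 0.139 × 0.0276 = 0.00383.

0.0276 ± 0.00383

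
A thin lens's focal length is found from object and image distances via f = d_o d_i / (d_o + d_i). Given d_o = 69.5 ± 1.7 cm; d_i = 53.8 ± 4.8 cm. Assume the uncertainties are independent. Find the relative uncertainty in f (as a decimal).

0.0514

∂f/∂d_o = (d_i/(d_o+d_i))² = 0.190;  ∂f/∂d_i = (d_o/(d_o+d_i))² = 0.318
δf = √((∂f/∂d_o · δd_o)² + (∂f/∂d_i · δd_i)²) = √(0.105 + 2.33) = 1.56 cm
f = 30.3 cm, so δf/f = 1.56/30.3 = 0.0514.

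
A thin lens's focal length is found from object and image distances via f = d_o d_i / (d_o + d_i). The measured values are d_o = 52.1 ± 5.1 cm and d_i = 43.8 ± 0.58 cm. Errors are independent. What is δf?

∂f/∂d_o = (d_i/(d_o+d_i))² = 0.209;  ∂f/∂d_i = (d_o/(d_o+d_i))² = 0.295
δf = √((∂f/∂d_o · δd_o)² + (∂f/∂d_i · δd_i)²) = √(1.13 + 0.0293) = 1.08 cm

1.08 cm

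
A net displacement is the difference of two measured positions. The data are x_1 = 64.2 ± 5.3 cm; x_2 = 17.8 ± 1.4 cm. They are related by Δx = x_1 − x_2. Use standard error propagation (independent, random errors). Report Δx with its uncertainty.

46.4 ± 5.48 cm

Δx is a linear combination, so absolute uncertainties add in quadrature:
  (δx_1)² = 28.1;  (δx_2)² = 1.96
δΔx = √(30.1) = 5.48 cm
Δx = 46.4 cm.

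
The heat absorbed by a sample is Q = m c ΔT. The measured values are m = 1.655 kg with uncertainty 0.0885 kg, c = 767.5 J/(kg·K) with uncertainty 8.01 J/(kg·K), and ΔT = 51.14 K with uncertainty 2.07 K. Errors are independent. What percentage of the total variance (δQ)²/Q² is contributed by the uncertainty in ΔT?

35.6%

(δQ/Q)² = (1·δm/m)² + (1·δc/c)² + (1·δΔT/ΔT)²
  m term: (1×0.0535)² = 0.00286
  c term: (1×0.0104)² = 0.000109
  ΔT term: (1×0.0405)² = 0.00164
Total = 0.00461. Share from ΔT = 0.00164/0.00461 = 0.356.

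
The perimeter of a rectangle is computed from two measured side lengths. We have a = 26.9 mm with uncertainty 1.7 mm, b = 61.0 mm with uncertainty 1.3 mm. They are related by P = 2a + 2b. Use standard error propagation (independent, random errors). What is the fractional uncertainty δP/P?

0.0243

P is a linear combination, so absolute uncertainties add in quadrature:
  (2·δa)² = 11.6;  (2·δb)² = 6.76
δP = √(18.3) = 4.28 mm
P = 176 mm, so δP/P = 4.28/176 = 0.0243.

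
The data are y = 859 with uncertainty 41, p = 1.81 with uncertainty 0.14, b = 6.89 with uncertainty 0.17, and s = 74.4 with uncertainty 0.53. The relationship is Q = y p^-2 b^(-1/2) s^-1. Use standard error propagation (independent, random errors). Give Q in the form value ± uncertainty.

1.34 ± 0.218

For a monomial Q ∝ y, p^-2, b^(-1/2), s^-1, fractional errors add in quadrature:
  (1·δy/y)² = (1×0.0477)² = 0.00228;  (-2·δp/p)² = (-2×0.0773)² = 0.0239;  (−½·δb/b)² = (-0.5×0.0247)² = 0.000152;  (-1·δs/s)² = (-1×0.00712)² = 5.07e-05
δQ/Q = √(0.0264) = 0.163
Q = 1.34, so δQ = 0.163 × 1.34 = 0.218.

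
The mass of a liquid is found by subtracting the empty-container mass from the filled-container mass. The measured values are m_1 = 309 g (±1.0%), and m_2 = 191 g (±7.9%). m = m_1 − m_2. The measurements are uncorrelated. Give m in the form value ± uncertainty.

Absolute uncertainties add in quadrature for a linear combination:
  (δm_1)² = 9.55;  (δm_2)² = 228
δm = √(237) = 15.4 g
m = 118 g.

118 ± 15.4 g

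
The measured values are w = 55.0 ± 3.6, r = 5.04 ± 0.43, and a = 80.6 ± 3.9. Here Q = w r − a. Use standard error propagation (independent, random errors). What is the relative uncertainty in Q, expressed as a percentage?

Let p = w·r = 277. δp/p = √((1·δw/w)² + (1·δr/r)²) = √(0.00428 + 0.00728) = 0.108, so δp = 29.8.
Q = p − a: δQ = √(δp² + δa²) = √(889 + 15.2) = 30.1
Q = 197, so δQ/Q = 30.1/197 = 0.153.

15.3%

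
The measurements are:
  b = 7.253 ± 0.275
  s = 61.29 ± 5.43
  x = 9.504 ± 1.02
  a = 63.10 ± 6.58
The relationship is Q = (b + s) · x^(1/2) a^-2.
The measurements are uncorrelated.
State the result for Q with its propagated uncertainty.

0.05307 ± 0.0122

Let u = b + s = 68.54. δu = √(δb² + δs²) = √(0.0756 + 29.5) = 5.44, so δu/u = 0.0793.
Q is then a monomial in u, x, a:
δQ/Q = √((δu/u)² + (½·δx/x)² + (-2·δa/a)²) = √(0.00629 + 0.00288 + 0.0435) = 0.229
Q = 0.05307, so δQ = 0.229 × 0.05307 = 0.0122.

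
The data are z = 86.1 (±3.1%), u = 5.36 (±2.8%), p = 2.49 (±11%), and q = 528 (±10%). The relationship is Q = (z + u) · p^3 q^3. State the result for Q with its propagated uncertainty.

Let w = z + u = 91.5. δw = √(δz² + δu²) = √(7.12 + 0.0225) = 2.67, so δw/w = 0.0292.
Q is then a monomial in w, p, q:
δQ/Q = √((δw/w)² + (3·δp/p)² + (3·δq/q)²) = √(0.000854 + 0.109 + 0.0900) = 0.447
Q = 2.08e+11, so δQ = 0.447 × 2.08e+11 = 9.29e+10.

(2.08 ± 0.929) × 10^11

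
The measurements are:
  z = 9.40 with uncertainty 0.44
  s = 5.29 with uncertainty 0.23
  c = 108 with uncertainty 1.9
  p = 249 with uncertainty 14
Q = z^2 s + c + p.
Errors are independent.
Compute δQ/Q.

Let w = z^2·s = 467. δw/w = √((2·δz/z)² + (1·δs/s)²) = √(0.00876 + 0.00189) = 0.103, so δw = 48.2.
Q = w + c + p: δQ = √(δw² + δc² + δp²) = √(2330 + 3.61 + 196) = 50.3
Q = 824, so δQ/Q = 50.3/824 = 0.0610.

0.0610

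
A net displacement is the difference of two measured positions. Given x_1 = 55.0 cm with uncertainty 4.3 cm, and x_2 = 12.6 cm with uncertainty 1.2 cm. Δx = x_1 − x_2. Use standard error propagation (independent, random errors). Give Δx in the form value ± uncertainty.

42.4 ± 4.46 cm

Absolute uncertainties add in quadrature for a linear combination:
  (δx_1)² = 18.5;  (δx_2)² = 1.44
δΔx = √(19.9) = 4.46 cm
Δx = 42.4 cm.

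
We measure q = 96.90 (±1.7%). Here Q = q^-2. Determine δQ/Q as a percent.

Q ∝ q^-2, so δQ/Q = |-2| · δq/q = 2 × 0.0170 = 0.0340.

3.40%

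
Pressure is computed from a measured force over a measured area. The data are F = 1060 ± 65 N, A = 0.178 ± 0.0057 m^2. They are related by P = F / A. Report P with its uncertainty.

5960 ± 412 Pa

For a monomial P ∝ F, A^-1, fractional errors add in quadrature:
  (1·δF/F)² = (1×0.0613)² = 0.00376;  (-1·δA/A)² = (-1×0.0320)² = 0.00103
δP/P = √(0.00479) = 0.0692
P = 5960 Pa, so δP = 0.0692 × 5960 = 412 Pa.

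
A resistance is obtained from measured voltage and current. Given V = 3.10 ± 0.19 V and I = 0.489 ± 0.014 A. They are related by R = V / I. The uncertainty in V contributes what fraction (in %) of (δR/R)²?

(δR/R)² = (1·δV/V)² + (-1·δI/I)²
  V term: (1×0.0613)² = 0.00376
  I term: (-1×0.0286)² = 0.000820
Total = 0.00458. Share from V = 0.00376/0.00458 = 0.821.

82.1%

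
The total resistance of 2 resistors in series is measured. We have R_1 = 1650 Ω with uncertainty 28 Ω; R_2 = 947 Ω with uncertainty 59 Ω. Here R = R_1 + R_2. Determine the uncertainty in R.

For a sum/difference, combine absolute errors in quadrature:
  (δR_1)² = 784;  (δR_2)² = 3480
δR = √(4260) = 65.3 Ω

65.3 Ω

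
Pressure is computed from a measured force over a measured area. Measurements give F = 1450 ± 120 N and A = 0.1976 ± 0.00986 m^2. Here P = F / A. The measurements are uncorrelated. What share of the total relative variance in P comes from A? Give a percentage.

26.7%

(δP/P)² = (1·δF/F)² + (-1·δA/A)²
  F term: (1×0.0828)² = 0.00685
  A term: (-1×0.0499)² = 0.00249
Total = 0.00934. Share from A = 0.00249/0.00934 = 0.267.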